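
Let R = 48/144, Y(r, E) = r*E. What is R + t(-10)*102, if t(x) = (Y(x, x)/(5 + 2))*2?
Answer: 61207/21 ≈ 2914.6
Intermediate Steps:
Y(r, E) = E*r
R = ⅓ (R = 48*(1/144) = ⅓ ≈ 0.33333)
t(x) = 2*x²/7 (t(x) = ((x*x)/(5 + 2))*2 = (x²/7)*2 = 2*x²/7)
R + t(-10)*102 = ⅓ + ((2/7)*(-10)²)*102 = ⅓ + ((2/7)*100)*102 = ⅓ + (200/7)*102 = ⅓ + 20400/7 = 61207/21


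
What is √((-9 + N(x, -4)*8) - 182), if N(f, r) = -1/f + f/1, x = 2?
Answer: I*√179 ≈ 13.379*I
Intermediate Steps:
N(f, r) = f - 1/f (N(f, r) = -1/f + f*1 = -1/f + f = f - 1/f)
√((-9 + N(x, -4)*8) - 182) = √((-9 + (2 - 1/2)*8) - 182) = √((-9 + (2 - 1*½)*8) - 182) = √((-9 + (2 - ½)*8) - 182) = √((-9 + (3/2)*8) - 182) = √((-9 + 12) - 182) = √(3 - 182) = √(-179) = I*√179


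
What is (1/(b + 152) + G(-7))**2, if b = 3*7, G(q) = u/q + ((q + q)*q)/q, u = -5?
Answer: 258630724/1466521 ≈ 176.36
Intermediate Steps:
G(q) = -5/q + 2*q (G(q) = -5/q + ((q + q)*q)/q = -5/q + ((2*q)*q)/q = -5/q + (2*q**2)/q = -5/q + 2*q)
b = 21
(1/(b + 152) + G(-7))**2 = (1/(21 + 152) + (-5/(-7) + 2*(-7)))**2 = (1/173 + (-5*(-1/7) - 14))**2 = (1/173 + (5/7 - 14))**2 = (1/173 - 93/7)**2 = (-16082/1211)**2 = 258630724/1466521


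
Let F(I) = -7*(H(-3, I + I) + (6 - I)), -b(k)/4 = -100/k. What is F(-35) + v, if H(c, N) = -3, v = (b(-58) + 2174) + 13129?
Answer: 435873/29 ≈ 15030.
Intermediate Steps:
b(k) = 400/k (b(k) = -(-400)/k = 400/k)
v = 443587/29 (v = (400/(-58) + 2174) + 13129 = (400*(-1/58) + 2174) + 13129 = (-200/29 + 2174) + 13129 = 62846/29 + 13129 = 443587/29 ≈ 15296.)
F(I) = -21 + 7*I (F(I) = -7*(-3 + (6 - I)) = -7*(3 - I) = -21 + 7*I)
F(-35) + v = (-21 + 7*(-35)) + 443587/29 = (-21 - 245) + 443587/29 = -266 + 443587/29 = 435873/29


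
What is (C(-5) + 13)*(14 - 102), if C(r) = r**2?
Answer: -3344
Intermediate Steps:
(C(-5) + 13)*(14 - 102) = ((-5)**2 + 13)*(14 - 102) = (25 + 13)*(-88) = 38*(-88) = -3344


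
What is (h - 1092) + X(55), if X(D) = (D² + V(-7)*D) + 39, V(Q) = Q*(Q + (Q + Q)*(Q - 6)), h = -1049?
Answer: -66452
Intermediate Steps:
V(Q) = Q*(Q + 2*Q*(-6 + Q)) (V(Q) = Q*(Q + (2*Q)*(-6 + Q)) = Q*(Q + 2*Q*(-6 + Q)))
X(D) = 39 + D² - 1225*D (X(D) = (D² + ((-7)²*(-11 + 2*(-7)))*D) + 39 = (D² + (49*(-11 - 14))*D) + 39 = (D² + (49*(-25))*D) + 39 = (D² - 1225*D) + 39 = 39 + D² - 1225*D)
(h - 1092) + X(55) = (-1049 - 1092) + (39 + 55² - 1225*55) = -2141 + (39 + 3025 - 67375) = -2141 - 64311 = -66452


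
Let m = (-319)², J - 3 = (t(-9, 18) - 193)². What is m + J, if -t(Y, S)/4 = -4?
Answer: 133093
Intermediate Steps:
t(Y, S) = 16 (t(Y, S) = -4*(-4) = 16)
J = 31332 (J = 3 + (16 - 193)² = 3 + (-177)² = 3 + 31329 = 31332)
m = 101761
m + J = 101761 + 31332 = 133093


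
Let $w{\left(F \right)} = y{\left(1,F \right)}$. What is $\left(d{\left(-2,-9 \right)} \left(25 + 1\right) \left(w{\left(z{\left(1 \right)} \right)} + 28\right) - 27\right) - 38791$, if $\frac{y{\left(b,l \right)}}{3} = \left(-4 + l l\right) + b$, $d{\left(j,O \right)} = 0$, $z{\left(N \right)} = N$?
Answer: $-38818$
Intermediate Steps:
$y{\left(b,l \right)} = -12 + 3 b + 3 l^{2}$ ($y{\left(b,l \right)} = 3 \left(\left(-4 + l l\right) + b\right) = 3 \left(\left(-4 + l^{2}\right) + b\right) = 3 \left(-4 + b + l^{2}\right) = -12 + 3 b + 3 l^{2}$)
$w{\left(F \right)} = -9 + 3 F^{2}$ ($w{\left(F \right)} = -12 + 3 \cdot 1 + 3 F^{2} = -12 + 3 + 3 F^{2} = -9 + 3 F^{2}$)
$\left(d{\left(-2,-9 \right)} \left(25 + 1\right) \left(w{\left(z{\left(1 \right)} \right)} + 28\right) - 27\right) - 38791 = \left(0 \left(25 + 1\right) \left(\left(-9 + 3 \cdot 1^{2}\right) + 28\right) - 27\right) - 38791 = \left(0 \cdot 26 \left(\left(-9 + 3 \cdot 1\right) + 28\right) - 27\right) - 38791 = \left(0 \cdot 26 \left(\left(-9 + 3\right) + 28\right) - 27\right) - 38791 = \left(0 \cdot 26 \left(-6 + 28\right) - 27\right) - 38791 = \left(0 \cdot 26 \cdot 22 - 27\right) - 38791 = \left(0 \cdot 572 - 27\right) - 38791 = \left(0 - 27\right) - 38791 = -27 - 38791 = -38818$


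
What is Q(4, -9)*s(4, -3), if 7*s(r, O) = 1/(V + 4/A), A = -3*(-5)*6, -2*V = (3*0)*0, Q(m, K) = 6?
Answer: 135/7 ≈ 19.286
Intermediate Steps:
V = 0 (V = -3*0*0/2 = -0*0 = -½*0 = 0)
A = 90 (A = 15*6 = 90)
s(r, O) = 45/14 (s(r, O) = 1/(7*(0 + 4/90)) = 1/(7*(0 + 4*(1/90))) = 1/(7*(0 + 2/45)) = 1/(7*(2/45)) = (⅐)*(45/2) = 45/14)
Q(4, -9)*s(4, -3) = 6*(45/14) = 135/7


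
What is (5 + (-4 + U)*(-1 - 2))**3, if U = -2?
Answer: 12167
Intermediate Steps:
(5 + (-4 + U)*(-1 - 2))**3 = (5 + (-4 - 2)*(-1 - 2))**3 = (5 - 6*(-3))**3 = (5 + 18)**3 = 23**3 = 12167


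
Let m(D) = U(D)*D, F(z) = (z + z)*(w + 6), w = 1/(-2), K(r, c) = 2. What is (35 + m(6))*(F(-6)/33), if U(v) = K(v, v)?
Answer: -94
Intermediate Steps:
U(v) = 2
w = -½ ≈ -0.50000
F(z) = 11*z (F(z) = (z + z)*(-½ + 6) = (2*z)*(11/2) = 11*z)
m(D) = 2*D
(35 + m(6))*(F(-6)/33) = (35 + 2*6)*((11*(-6))/33) = (35 + 12)*(-66*1/33) = 47*(-2) = -94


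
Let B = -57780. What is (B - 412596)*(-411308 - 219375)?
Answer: 296658146808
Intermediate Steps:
(B - 412596)*(-411308 - 219375) = (-57780 - 412596)*(-411308 - 219375) = -470376*(-630683) = 296658146808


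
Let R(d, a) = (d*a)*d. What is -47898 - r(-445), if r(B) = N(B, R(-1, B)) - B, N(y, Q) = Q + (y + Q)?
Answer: -47008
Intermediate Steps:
R(d, a) = a*d² (R(d, a) = (a*d)*d = a*d²)
N(y, Q) = y + 2*Q (N(y, Q) = Q + (Q + y) = y + 2*Q)
r(B) = 2*B (r(B) = (B + 2*(B*(-1)²)) - B = (B + 2*(B*1)) - B = (B + 2*B) - B = 3*B - B = 2*B)
-47898 - r(-445) = -47898 - 2*(-445) = -47898 - 1*(-890) = -47898 + 890 = -47008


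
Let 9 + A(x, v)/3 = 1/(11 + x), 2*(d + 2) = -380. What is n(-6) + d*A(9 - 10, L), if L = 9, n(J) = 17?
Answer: 25717/5 ≈ 5143.4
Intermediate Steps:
d = -192 (d = -2 + (½)*(-380) = -2 - 190 = -192)
A(x, v) = -27 + 3/(11 + x)
n(-6) + d*A(9 - 10, L) = 17 - 576*(-98 - 9*(9 - 10))/(11 + (9 - 10)) = 17 - 576*(-98 - 9*(-1))/(11 - 1) = 17 - 576*(-98 + 9)/10 = 17 - 576*(-89)/10 = 17 - 192*(-267/10) = 17 + 25632/5 = 25717/5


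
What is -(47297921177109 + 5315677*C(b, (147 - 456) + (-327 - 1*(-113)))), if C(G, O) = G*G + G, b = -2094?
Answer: -70595162023443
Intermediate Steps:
C(G, O) = G + G² (C(G, O) = G² + G = G + G²)
-(47297921177109 + 5315677*C(b, (147 - 456) + (-327 - 1*(-113)))) = -(47297921177109 - 11131027638*(1 - 2094)) = -5315677/(1/(-2094*(-2093) + 8897817)) = -5315677/(1/(4382742 + 8897817)) = -5315677/(1/13280559) = -5315677/1/13280559 = -5315677*13280559 = -70595162023443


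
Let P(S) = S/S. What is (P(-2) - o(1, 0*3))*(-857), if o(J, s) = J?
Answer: 0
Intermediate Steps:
P(S) = 1
(P(-2) - o(1, 0*3))*(-857) = (1 - 1*1)*(-857) = (1 - 1)*(-857) = 0*(-857) = 0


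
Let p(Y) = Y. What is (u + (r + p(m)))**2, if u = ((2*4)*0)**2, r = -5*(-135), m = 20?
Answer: 483025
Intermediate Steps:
r = 675
u = 0 (u = (8*0)**2 = 0**2 = 0)
(u + (r + p(m)))**2 = (0 + (675 + 20))**2 = (0 + 695)**2 = 695**2 = 483025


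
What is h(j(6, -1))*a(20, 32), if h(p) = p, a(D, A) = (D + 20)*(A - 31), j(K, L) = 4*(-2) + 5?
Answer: -120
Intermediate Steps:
j(K, L) = -3 (j(K, L) = -8 + 5 = -3)
a(D, A) = (-31 + A)*(20 + D) (a(D, A) = (20 + D)*(-31 + A) = (-31 + A)*(20 + D))
h(j(6, -1))*a(20, 32) = -3*(-620 - 31*20 + 20*32 + 32*20) = -3*(-620 - 620 + 640 + 640) = -3*40 = -120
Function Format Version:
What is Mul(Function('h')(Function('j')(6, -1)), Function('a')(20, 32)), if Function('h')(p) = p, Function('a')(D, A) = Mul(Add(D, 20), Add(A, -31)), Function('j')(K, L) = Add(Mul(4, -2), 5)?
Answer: -120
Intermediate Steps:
Function('j')(K, L) = -3 (Function('j')(K, L) = Add(-8, 5) = -3)
Function('a')(D, A) = Mul(Add(-31, A), Add(20, D)) (Function('a')(D, A) = Mul(Add(20, D), Add(-31, A)) = Mul(Add(-31, A), Add(20, D)))
Mul(Function('h')(Function('j')(6, -1)), Function('a')(20, 32)) = Mul(-3, Add(-620, Mul(-31, 20), Mul(20, 32), Mul(32, 20))) = Mul(-3, Add(-620, -620, 640, 640)) = Mul(-3, 40) = -120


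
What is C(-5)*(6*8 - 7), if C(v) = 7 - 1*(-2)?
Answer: 369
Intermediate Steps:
C(v) = 9 (C(v) = 7 + 2 = 9)
C(-5)*(6*8 - 7) = 9*(6*8 - 7) = 9*(48 - 7) = 9*41 = 369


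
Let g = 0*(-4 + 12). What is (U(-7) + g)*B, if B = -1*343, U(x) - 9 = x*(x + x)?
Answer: -36701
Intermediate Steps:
U(x) = 9 + 2*x**2 (U(x) = 9 + x*(x + x) = 9 + x*(2*x) = 9 + 2*x**2)
g = 0 (g = 0*8 = 0)
B = -343
(U(-7) + g)*B = ((9 + 2*(-7)**2) + 0)*(-343) = ((9 + 2*49) + 0)*(-343) = ((9 + 98) + 0)*(-343) = (107 + 0)*(-343) = 107*(-343) = -36701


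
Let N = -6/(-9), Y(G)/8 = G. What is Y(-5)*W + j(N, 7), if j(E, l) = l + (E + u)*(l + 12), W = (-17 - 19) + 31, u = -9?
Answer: 146/3 ≈ 48.667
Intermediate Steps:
Y(G) = 8*G
W = -5 (W = -36 + 31 = -5)
N = ⅔ (N = -6*(-⅑) = ⅔ ≈ 0.66667)
j(E, l) = l + (-9 + E)*(12 + l) (j(E, l) = l + (E - 9)*(l + 12) = l + (-9 + E)*(12 + l))
Y(-5)*W + j(N, 7) = (8*(-5))*(-5) + (-108 - 8*7 + 12*(⅔) + (⅔)*7) = -40*(-5) + (-108 - 56 + 8 + 14/3) = 200 - 454/3 = 146/3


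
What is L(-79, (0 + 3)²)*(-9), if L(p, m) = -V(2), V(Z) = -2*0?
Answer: 0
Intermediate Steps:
V(Z) = 0
L(p, m) = 0 (L(p, m) = -1*0 = 0)
L(-79, (0 + 3)²)*(-9) = 0*(-9) = 0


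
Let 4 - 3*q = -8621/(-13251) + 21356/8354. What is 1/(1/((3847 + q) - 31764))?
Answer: -4635525967064/166048281 ≈ -27917.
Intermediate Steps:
q = 43893613/166048281 (q = 4/3 - (-8621/(-13251) + 21356/8354)/3 = 4/3 - (-8621*(-1/13251) + 21356*(1/8354))/3 = 4/3 - (8621/13251 + 10678/4177)/3 = 4/3 - ⅓*177504095/55349427 = 4/3 - 177504095/166048281 = 43893613/166048281 ≈ 0.26434)
1/(1/((3847 + q) - 31764)) = 1/(1/((3847 + 43893613/166048281) - 31764)) = 1/(1/(638831630620/166048281 - 31764)) = 1/(1/(-4635525967064/166048281)) = 1/(-166048281/4635525967064) = -4635525967064/166048281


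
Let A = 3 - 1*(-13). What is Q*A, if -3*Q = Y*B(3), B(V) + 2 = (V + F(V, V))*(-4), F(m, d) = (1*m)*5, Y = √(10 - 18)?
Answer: 2368*I*√2/3 ≈ 1116.3*I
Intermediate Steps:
Y = 2*I*√2 (Y = √(-8) = 2*I*√2 ≈ 2.8284*I)
A = 16 (A = 3 + 13 = 16)
F(m, d) = 5*m (F(m, d) = m*5 = 5*m)
B(V) = -2 - 24*V (B(V) = -2 + (V + 5*V)*(-4) = -2 + (6*V)*(-4) = -2 - 24*V)
Q = 148*I*√2/3 (Q = -2*I*√2*(-2 - 24*3)/3 = -2*I*√2*(-2 - 72)/3 = -2*I*√2*(-74)/3 = -(-148)*I*√2/3 = 148*I*√2/3 ≈ 69.768*I)
Q*A = (148*I*√2/3)*16 = 2368*I*√2/3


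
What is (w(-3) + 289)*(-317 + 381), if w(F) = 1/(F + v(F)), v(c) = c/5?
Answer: 166304/9 ≈ 18478.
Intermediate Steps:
v(c) = c/5 (v(c) = c*(1/5) = c/5)
w(F) = 5/(6*F) (w(F) = 1/(F + F/5) = 1/(6*F/5) = 5/(6*F))
(w(-3) + 289)*(-317 + 381) = ((5/6)/(-3) + 289)*(-317 + 381) = ((5/6)*(-1/3) + 289)*64 = (-5/18 + 289)*64 = (5197/18)*64 = 166304/9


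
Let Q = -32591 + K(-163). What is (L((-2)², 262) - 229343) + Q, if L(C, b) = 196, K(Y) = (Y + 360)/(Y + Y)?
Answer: -85326785/326 ≈ -2.6174e+5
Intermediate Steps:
K(Y) = (360 + Y)/(2*Y) (K(Y) = (360 + Y)/((2*Y)) = (360 + Y)*(1/(2*Y)) = (360 + Y)/(2*Y))
Q = -10624863/326 (Q = -32591 + (½)*(360 - 163)/(-163) = -32591 + (½)*(-1/163)*197 = -32591 - 197/326 = -10624863/326 ≈ -32592.)
(L((-2)², 262) - 229343) + Q = (196 - 229343) - 10624863/326 = -229147 - 10624863/326 = -85326785/326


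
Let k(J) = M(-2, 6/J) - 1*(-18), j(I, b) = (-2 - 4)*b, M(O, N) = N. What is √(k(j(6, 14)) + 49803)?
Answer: √9764902/14 ≈ 223.21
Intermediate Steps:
j(I, b) = -6*b
k(J) = 18 + 6/J (k(J) = 6/J - 1*(-18) = 6/J + 18 = 18 + 6/J)
√(k(j(6, 14)) + 49803) = √((18 + 6/((-6*14))) + 49803) = √((18 + 6/(-84)) + 49803) = √((18 + 6*(-1/84)) + 49803) = √((18 - 1/14) + 49803) = √(251/14 + 49803) = √(697493/14) = √9764902/14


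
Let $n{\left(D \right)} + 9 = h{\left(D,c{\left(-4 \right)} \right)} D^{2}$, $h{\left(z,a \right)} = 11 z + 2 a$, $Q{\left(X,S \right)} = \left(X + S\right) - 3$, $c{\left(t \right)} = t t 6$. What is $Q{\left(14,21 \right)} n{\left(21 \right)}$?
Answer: $5969088$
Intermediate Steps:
$c{\left(t \right)} = 6 t^{2}$ ($c{\left(t \right)} = t^{2} \cdot 6 = 6 t^{2}$)
$Q{\left(X,S \right)} = -3 + S + X$ ($Q{\left(X,S \right)} = \left(S + X\right) - 3 = -3 + S + X$)
$h{\left(z,a \right)} = 2 a + 11 z$
$n{\left(D \right)} = -9 + D^{2} \left(192 + 11 D\right)$ ($n{\left(D \right)} = -9 + \left(2 \cdot 6 \left(-4\right)^{2} + 11 D\right) D^{2} = -9 + \left(2 \cdot 6 \cdot 16 + 11 D\right) D^{2} = -9 + \left(2 \cdot 96 + 11 D\right) D^{2} = -9 + \left(192 + 11 D\right) D^{2} = -9 + D^{2} \left(192 + 11 D\right)$)
$Q{\left(14,21 \right)} n{\left(21 \right)} = \left(-3 + 21 + 14\right) \left(-9 + 21^{2} \left(192 + 11 \cdot 21\right)\right) = 32 \left(-9 + 441 \left(192 + 231\right)\right) = 32 \left(-9 + 441 \cdot 423\right) = 32 \left(-9 + 186543\right) = 32 \cdot 186534 = 5969088$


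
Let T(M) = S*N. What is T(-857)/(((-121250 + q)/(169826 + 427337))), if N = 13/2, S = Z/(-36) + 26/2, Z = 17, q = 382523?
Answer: 3501166669/18811656 ≈ 186.12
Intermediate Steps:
S = 451/36 (S = 17/(-36) + 26/2 = 17*(-1/36) + 26*(½) = -17/36 + 13 = 451/36 ≈ 12.528)
N = 13/2 (N = 13*(½) = 13/2 ≈ 6.5000)
T(M) = 5863/72 (T(M) = (451/36)*(13/2) = 5863/72)
T(-857)/(((-121250 + q)/(169826 + 427337))) = 5863/(72*(((-121250 + 382523)/(169826 + 427337)))) = 5863/(72*((261273/597163))) = 5863/(72*((261273*(1/597163)))) = 5863/(72*(261273/597163)) = (5863/72)*(597163/261273) = 3501166669/18811656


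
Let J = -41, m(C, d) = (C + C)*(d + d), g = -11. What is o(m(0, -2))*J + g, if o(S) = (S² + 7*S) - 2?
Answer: 71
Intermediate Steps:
m(C, d) = 4*C*d (m(C, d) = (2*C)*(2*d) = 4*C*d)
o(S) = -2 + S² + 7*S
o(m(0, -2))*J + g = (-2 + (4*0*(-2))² + 7*(4*0*(-2)))*(-41) - 11 = (-2 + 0² + 7*0)*(-41) - 11 = (-2 + 0 + 0)*(-41) - 11 = -2*(-41) - 11 = 82 - 11 = 71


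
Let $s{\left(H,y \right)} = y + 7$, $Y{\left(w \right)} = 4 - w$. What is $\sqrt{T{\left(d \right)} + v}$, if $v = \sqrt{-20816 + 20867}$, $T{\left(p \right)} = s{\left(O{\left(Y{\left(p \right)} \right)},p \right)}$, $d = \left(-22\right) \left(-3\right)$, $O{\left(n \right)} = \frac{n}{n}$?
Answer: $\sqrt{73 + \sqrt{51}} \approx 8.9522$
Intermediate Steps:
$O{\left(n \right)} = 1$
$d = 66$
$s{\left(H,y \right)} = 7 + y$
$T{\left(p \right)} = 7 + p$
$v = \sqrt{51} \approx 7.1414$
$\sqrt{T{\left(d \right)} + v} = \sqrt{\left(7 + 66\right) + \sqrt{51}} = \sqrt{73 + \sqrt{51}}$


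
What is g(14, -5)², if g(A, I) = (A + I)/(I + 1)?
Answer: 81/16 ≈ 5.0625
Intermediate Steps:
g(A, I) = (A + I)/(1 + I)
g(14, -5)² = ((14 - 5)/(1 - 5))² = (9/(-4))² = (-¼*9)² = (-9/4)² = 81/16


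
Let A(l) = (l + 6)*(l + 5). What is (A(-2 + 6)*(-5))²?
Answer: 202500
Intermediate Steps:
A(l) = (5 + l)*(6 + l) (A(l) = (6 + l)*(5 + l) = (5 + l)*(6 + l))
(A(-2 + 6)*(-5))² = ((30 + (-2 + 6)² + 11*(-2 + 6))*(-5))² = ((30 + 4² + 11*4)*(-5))² = ((30 + 16 + 44)*(-5))² = (90*(-5))² = (-450)² = 202500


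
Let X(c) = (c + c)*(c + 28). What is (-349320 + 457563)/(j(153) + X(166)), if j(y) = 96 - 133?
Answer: 36081/21457 ≈ 1.6815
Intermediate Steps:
j(y) = -37
X(c) = 2*c*(28 + c) (X(c) = (2*c)*(28 + c) = 2*c*(28 + c))
(-349320 + 457563)/(j(153) + X(166)) = (-349320 + 457563)/(-37 + 2*166*(28 + 166)) = 108243/(-37 + 2*166*194) = 108243/(-37 + 64408) = 108243/64371 = 108243*(1/64371) = 36081/21457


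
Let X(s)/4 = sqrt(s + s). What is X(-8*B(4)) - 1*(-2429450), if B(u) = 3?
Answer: 2429450 + 16*I*sqrt(3) ≈ 2.4294e+6 + 27.713*I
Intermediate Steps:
X(s) = 4*sqrt(2)*sqrt(s) (X(s) = 4*sqrt(s + s) = 4*sqrt(2*s) = 4*(sqrt(2)*sqrt(s)) = 4*sqrt(2)*sqrt(s))
X(-8*B(4)) - 1*(-2429450) = 4*sqrt(2)*sqrt(-8*3) - 1*(-2429450) = 4*sqrt(2)*sqrt(-24) + 2429450 = 4*sqrt(2)*(2*I*sqrt(6)) + 2429450 = 16*I*sqrt(3) + 2429450 = 2429450 + 16*I*sqrt(3)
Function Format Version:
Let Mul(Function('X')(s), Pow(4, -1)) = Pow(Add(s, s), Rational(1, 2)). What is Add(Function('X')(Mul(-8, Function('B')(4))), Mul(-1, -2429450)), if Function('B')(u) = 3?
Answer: Add(2429450, Mul(16, I, Pow(3, Rational(1, 2)))) ≈ Add(2.4294e+6, Mul(27.713, I))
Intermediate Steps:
Function('X')(s) = Mul(4, Pow(2, Rational(1, 2)), Pow(s, Rational(1, 2))) (Function('X')(s) = Mul(4, Pow(Add(s, s), Rational(1, 2))) = Mul(4, Pow(Mul(2, s), Rational(1, 2))) = Mul(4, Mul(Pow(2, Rational(1, 2)), Pow(s, Rational(1, 2)))) = Mul(4, Pow(2, Rational(1, 2)), Pow(s, Rational(1, 2))))
Add(Function('X')(Mul(-8, Function('B')(4))), Mul(-1, -2429450)) = Add(Mul(4, Pow(2, Rational(1, 2)), Pow(Mul(-8, 3), Rational(1, 2))), Mul(-1, -2429450)) = Add(Mul(4, Pow(2, Rational(1, 2)), Pow(-24, Rational(1, 2))), 2429450) = Add(Mul(4, Pow(2, Rational(1, 2)), Mul(2, I, Pow(6, Rational(1, 2)))), 2429450) = Add(Mul(16, I, Pow(3, Rational(1, 2))), 2429450) = Add(2429450, Mul(16, I, Pow(3, Rational(1, 2))))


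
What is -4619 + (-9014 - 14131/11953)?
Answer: -162969380/11953 ≈ -13634.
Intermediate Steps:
-4619 + (-9014 - 14131/11953) = -4619 - 107758473/11953 = -162969380/11953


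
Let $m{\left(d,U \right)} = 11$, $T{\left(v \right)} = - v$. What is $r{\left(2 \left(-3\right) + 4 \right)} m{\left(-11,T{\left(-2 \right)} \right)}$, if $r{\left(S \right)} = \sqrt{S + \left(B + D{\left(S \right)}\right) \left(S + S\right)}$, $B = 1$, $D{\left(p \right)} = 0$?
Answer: $11 i \sqrt{6} \approx 26.944 i$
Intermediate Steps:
$r{\left(S \right)} = \sqrt{3} \sqrt{S}$ ($r{\left(S \right)} = \sqrt{S + \left(1 + 0\right) \left(S + S\right)} = \sqrt{S + 1 \cdot 2 S} = \sqrt{S + 2 S} = \sqrt{3 S} = \sqrt{3} \sqrt{S}$)
$r{\left(2 \left(-3\right) + 4 \right)} m{\left(-11,T{\left(-2 \right)} \right)} = \sqrt{3} \sqrt{2 \left(-3\right) + 4} \cdot 11 = \sqrt{3} \sqrt{-6 + 4} \cdot 11 = \sqrt{3} \sqrt{-2} \cdot 11 = \sqrt{3} i \sqrt{2} \cdot 11 = i \sqrt{6} \cdot 11 = 11 i \sqrt{6}$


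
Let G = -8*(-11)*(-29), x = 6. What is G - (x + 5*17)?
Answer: -2643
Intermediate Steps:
G = -2552 (G = 88*(-29) = -2552)
G - (x + 5*17) = -2552 - (6 + 5*17) = -2552 - (6 + 85) = -2552 - 1*91 = -2552 - 91 = -2643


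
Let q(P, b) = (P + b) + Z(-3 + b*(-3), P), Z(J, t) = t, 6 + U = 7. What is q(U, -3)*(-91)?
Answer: 91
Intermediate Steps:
U = 1 (U = -6 + 7 = 1)
q(P, b) = b + 2*P (q(P, b) = (P + b) + P = b + 2*P)
q(U, -3)*(-91) = (-3 + 2*1)*(-91) = (-3 + 2)*(-91) = -1*(-91) = 91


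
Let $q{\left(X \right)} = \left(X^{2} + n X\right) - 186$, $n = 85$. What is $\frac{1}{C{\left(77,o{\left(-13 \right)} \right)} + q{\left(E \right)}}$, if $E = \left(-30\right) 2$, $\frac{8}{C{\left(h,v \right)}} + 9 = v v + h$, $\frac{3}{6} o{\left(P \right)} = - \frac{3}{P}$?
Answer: $- \frac{1441}{2429357} \approx -0.00059316$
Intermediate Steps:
$o{\left(P \right)} = - \frac{6}{P}$ ($o{\left(P \right)} = 2 \left(- \frac{3}{P}\right) = - \frac{6}{P}$)
$C{\left(h,v \right)} = \frac{8}{-9 + h + v^{2}}$ ($C{\left(h,v \right)} = \frac{8}{-9 + \left(v v + h\right)} = \frac{8}{-9 + \left(v^{2} + h\right)} = \frac{8}{-9 + \left(h + v^{2}\right)} = \frac{8}{-9 + h + v^{2}}$)
$E = -60$
$q{\left(X \right)} = -186 + X^{2} + 85 X$ ($q{\left(X \right)} = \left(X^{2} + 85 X\right) - 186 = -186 + X^{2} + 85 X$)
$\frac{1}{C{\left(77,o{\left(-13 \right)} \right)} + q{\left(E \right)}} = \frac{1}{\frac{8}{-9 + 77 + \left(- \frac{6}{-13}\right)^{2}} + \left(-186 + \left(-60\right)^{2} + 85 \left(-60\right)\right)} = \frac{1}{\frac{8}{-9 + 77 + \left(\left(-6\right) \left(- \frac{1}{13}\right)\right)^{2}} - 1686} = \frac{1}{\frac{8}{-9 + 77 + \left(\frac{6}{13}\right)^{2}} - 1686} = \frac{1}{\frac{8}{-9 + 77 + \frac{36}{169}} - 1686} = \frac{1}{\frac{8}{\frac{11528}{169}} - 1686} = \frac{1}{8 \cdot \frac{169}{11528} - 1686} = \frac{1}{\frac{169}{1441} - 1686} = \frac{1}{- \frac{2429357}{1441}} = - \frac{1441}{2429357}$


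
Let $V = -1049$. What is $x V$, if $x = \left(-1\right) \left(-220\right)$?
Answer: $-230780$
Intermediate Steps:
$x = 220$
$x V = 220 \left(-1049\right) = -230780$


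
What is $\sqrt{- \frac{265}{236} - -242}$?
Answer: $\frac{\sqrt{3353973}}{118} \approx 15.52$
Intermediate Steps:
$\sqrt{- \frac{265}{236} - -242} = \sqrt{\left(-265\right) \frac{1}{236} + 242} = \sqrt{- \frac{265}{236} + 242} = \sqrt{\frac{56847}{236}} = \frac{\sqrt{3353973}}{118}$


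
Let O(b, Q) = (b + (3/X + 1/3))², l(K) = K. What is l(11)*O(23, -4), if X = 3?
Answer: 58619/9 ≈ 6513.2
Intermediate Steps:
O(b, Q) = (4/3 + b)² (O(b, Q) = (b + (3/3 + 1/3))² = (b + (3*(⅓) + 1*(⅓)))² = (b + (1 + ⅓))² = (b + 4/3)² = (4/3 + b)²)
l(11)*O(23, -4) = 11*((4 + 3*23)²/9) = 11*((4 + 69)²/9) = 11*((⅑)*73²) = 11*((⅑)*5329) = 11*(5329/9) = 58619/9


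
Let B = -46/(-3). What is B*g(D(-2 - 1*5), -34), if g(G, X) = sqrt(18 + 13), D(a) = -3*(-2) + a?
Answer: 46*sqrt(31)/3 ≈ 85.372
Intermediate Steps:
B = 46/3 (B = -46*(-1/3) = 46/3 ≈ 15.333)
D(a) = 6 + a
g(G, X) = sqrt(31)
B*g(D(-2 - 1*5), -34) = 46*sqrt(31)/3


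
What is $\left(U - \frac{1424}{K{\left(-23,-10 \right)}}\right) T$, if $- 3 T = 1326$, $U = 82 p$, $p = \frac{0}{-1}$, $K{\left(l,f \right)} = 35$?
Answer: $\frac{629408}{35} \approx 17983.0$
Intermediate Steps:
$p = 0$ ($p = 0 \left(-1\right) = 0$)
$U = 0$ ($U = 82 \cdot 0 = 0$)
$T = -442$ ($T = \left(- \frac{1}{3}\right) 1326 = -442$)
$\left(U - \frac{1424}{K{\left(-23,-10 \right)}}\right) T = \left(0 - \frac{1424}{35}\right) \left(-442\right) = \left(- \frac{1424}{35}\right) \left(-442\right) = \frac{629408}{35}$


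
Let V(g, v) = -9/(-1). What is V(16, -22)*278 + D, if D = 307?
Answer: 2809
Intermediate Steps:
V(g, v) = 9 (V(g, v) = -9*(-1) = 9)
V(16, -22)*278 + D = 9*278 + 307 = 2502 + 307 = 2809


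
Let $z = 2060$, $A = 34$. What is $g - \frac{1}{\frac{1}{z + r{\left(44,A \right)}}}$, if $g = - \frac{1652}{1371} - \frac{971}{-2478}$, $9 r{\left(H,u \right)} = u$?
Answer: $- \frac{7014113083}{3397338} \approx -2064.6$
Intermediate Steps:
$r{\left(H,u \right)} = \frac{u}{9}$
$g = - \frac{306935}{377482}$ ($g = \left(-1652\right) \frac{1}{1371} - - \frac{971}{2478} = - \frac{1652}{1371} + \frac{971}{2478} = - \frac{306935}{377482} \approx -0.81311$)
$g - \frac{1}{\frac{1}{z + r{\left(44,A \right)}}} = - \frac{306935}{377482} - \frac{1}{\frac{1}{2060 + \frac{1}{9} \cdot 34}} = - \frac{306935}{377482} - \frac{1}{\frac{1}{2060 + \frac{34}{9}}} = - \frac{306935}{377482} - \frac{1}{\frac{1}{\frac{18574}{9}}} = - \frac{306935}{377482} - \frac{1}{\frac{9}{18574}} = - \frac{306935}{377482} - \frac{18574}{9} = - \frac{7014113083}{3397338}$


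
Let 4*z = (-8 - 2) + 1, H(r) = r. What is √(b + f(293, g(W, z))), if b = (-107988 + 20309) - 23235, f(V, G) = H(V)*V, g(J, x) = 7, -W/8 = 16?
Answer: 3*I*√2785 ≈ 158.32*I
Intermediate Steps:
z = -9/4 (z = ((-8 - 2) + 1)/4 = (-10 + 1)/4 = (¼)*(-9) = -9/4 ≈ -2.2500)
W = -128 (W = -8*16 = -128)
f(V, G) = V² (f(V, G) = V*V = V²)
b = -110914 (b = -87679 - 23235 = -110914)
√(b + f(293, g(W, z))) = √(-110914 + 293²) = √(-110914 + 85849) = √(-25065) = 3*I*√2785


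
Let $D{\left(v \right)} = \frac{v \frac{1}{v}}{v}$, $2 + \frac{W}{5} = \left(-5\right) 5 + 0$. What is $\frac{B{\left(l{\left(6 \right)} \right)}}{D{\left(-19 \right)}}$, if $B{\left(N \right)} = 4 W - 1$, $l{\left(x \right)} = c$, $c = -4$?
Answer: $10279$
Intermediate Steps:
$l{\left(x \right)} = -4$
$W = -135$ ($W = -10 + 5 \left(\left(-5\right) 5 + 0\right) = -10 + 5 \left(-25 + 0\right) = -10 + 5 \left(-25\right) = -10 - 125 = -135$)
$B{\left(N \right)} = -541$ ($B{\left(N \right)} = 4 \left(-135\right) - 1 = -540 - 1 = -541$)
$D{\left(v \right)} = \frac{1}{v}$ ($D{\left(v \right)} = 1 \frac{1}{v} = \frac{1}{v}$)
$\frac{B{\left(l{\left(6 \right)} \right)}}{D{\left(-19 \right)}} = - \frac{541}{\frac{1}{-19}} = - \frac{541}{- \frac{1}{19}} = \left(-541\right) \left(-19\right) = 10279$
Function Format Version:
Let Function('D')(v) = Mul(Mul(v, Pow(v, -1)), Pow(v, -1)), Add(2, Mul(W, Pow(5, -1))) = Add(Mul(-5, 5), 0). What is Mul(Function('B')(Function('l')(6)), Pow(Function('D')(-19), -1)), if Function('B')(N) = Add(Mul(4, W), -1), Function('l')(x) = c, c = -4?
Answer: 10279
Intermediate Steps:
Function('l')(x) = -4
W = -135 (W = Add(-10, Mul(5, Add(Mul(-5, 5), 0))) = Add(-10, Mul(5, Add(-25, 0))) = Add(-10, Mul(5, -25)) = Add(-10, -125) = -135)
Function('B')(N) = -541 (Function('B')(N) = Add(Mul(4, -135), -1) = Add(-540, -1) = -541)
Function('D')(v) = Pow(v, -1) (Function('D')(v) = Mul(1, Pow(v, -1)) = Pow(v, -1))
Mul(Function('B')(Function('l')(6)), Pow(Function('D')(-19), -1)) = Mul(-541, Pow(Pow(-19, -1), -1)) = Mul(-541, Pow(Rational(-1, 19), -1)) = Mul(-541, -19) = 10279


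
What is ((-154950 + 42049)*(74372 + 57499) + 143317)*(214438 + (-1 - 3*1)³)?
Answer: -3191648229101796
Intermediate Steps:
((-154950 + 42049)*(74372 + 57499) + 143317)*(214438 + (-1 - 3*1)³) = (-112901*131871 + 143317)*(214438 + (-1 - 3)³) = (-14888367771 + 143317)*(214438 + (-4)³) = -14888224454*(214438 - 64) = -14888224454*214374 = -3191648229101796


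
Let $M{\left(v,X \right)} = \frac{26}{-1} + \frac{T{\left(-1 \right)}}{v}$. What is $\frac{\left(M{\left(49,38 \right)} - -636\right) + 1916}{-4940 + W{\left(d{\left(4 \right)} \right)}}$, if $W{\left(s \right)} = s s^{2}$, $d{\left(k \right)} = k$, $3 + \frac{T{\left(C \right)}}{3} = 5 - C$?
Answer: $- \frac{123783}{238924} \approx -0.51809$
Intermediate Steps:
$T{\left(C \right)} = 6 - 3 C$ ($T{\left(C \right)} = -9 + 3 \left(5 - C\right) = -9 - \left(-15 + 3 C\right) = 6 - 3 C$)
$W{\left(s \right)} = s^{3}$
$M{\left(v,X \right)} = -26 + \frac{9}{v}$ ($M{\left(v,X \right)} = \frac{26}{-1} + \frac{6 - -3}{v} = 26 \left(-1\right) + \frac{6 + 3}{v} = -26 + \frac{9}{v}$)
$\frac{\left(M{\left(49,38 \right)} - -636\right) + 1916}{-4940 + W{\left(d{\left(4 \right)} \right)}} = \frac{\left(\left(-26 + \frac{9}{49}\right) - -636\right) + 1916}{-4940 + 4^{3}} = \frac{\left(\left(-26 + 9 \cdot \frac{1}{49}\right) + 636\right) + 1916}{-4940 + 64} = \frac{\left(\left(-26 + \frac{9}{49}\right) + 636\right) + 1916}{-4876} = \left(\left(- \frac{1265}{49} + 636\right) + 1916\right) \left(- \frac{1}{4876}\right) = \left(\frac{29899}{49} + 1916\right) \left(- \frac{1}{4876}\right) = \frac{123783}{49} \left(- \frac{1}{4876}\right) = - \frac{123783}{238924}$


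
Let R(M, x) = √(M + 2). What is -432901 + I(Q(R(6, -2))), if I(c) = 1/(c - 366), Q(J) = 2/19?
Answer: -3009527771/6952 ≈ -4.3290e+5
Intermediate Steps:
R(M, x) = √(2 + M)
Q(J) = 2/19 (Q(J) = 2*(1/19) = 2/19)
I(c) = 1/(-366 + c)
-432901 + I(Q(R(6, -2))) = -432901 + 1/(-366 + 2/19) = -432901 + 1/(-6952/19) = -432901 - 19/6952 = -3009527771/6952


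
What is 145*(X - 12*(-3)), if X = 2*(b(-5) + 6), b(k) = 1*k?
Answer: 5510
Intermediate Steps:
b(k) = k
X = 2 (X = 2*(-5 + 6) = 2*1 = 2)
145*(X - 12*(-3)) = 145*(2 - 12*(-3)) = 145*(2 + 36) = 145*38 = 5510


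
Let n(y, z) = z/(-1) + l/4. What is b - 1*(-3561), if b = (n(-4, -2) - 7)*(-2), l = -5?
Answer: 7147/2 ≈ 3573.5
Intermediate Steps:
n(y, z) = -5/4 - z (n(y, z) = z/(-1) - 5/4 = z*(-1) - 5*1/4 = -z - 5/4 = -5/4 - z)
b = 25/2 (b = ((-5/4 - 1*(-2)) - 7)*(-2) = ((-5/4 + 2) - 7)*(-2) = (3/4 - 7)*(-2) = -25/4*(-2) = 25/2 ≈ 12.500)
b - 1*(-3561) = 25/2 - 1*(-3561) = 25/2 + 3561 = 7147/2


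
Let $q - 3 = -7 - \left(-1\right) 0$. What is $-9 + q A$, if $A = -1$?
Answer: $-5$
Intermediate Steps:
$q = -4$ ($q = 3 - \left(7 - 0\right) = 3 - 7 = -4$)
$-9 + q A = -9 - -4 = -9 + 4 = -5$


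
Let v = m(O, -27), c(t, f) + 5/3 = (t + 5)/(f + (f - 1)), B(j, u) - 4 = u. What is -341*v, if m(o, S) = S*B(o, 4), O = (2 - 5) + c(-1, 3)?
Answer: 73656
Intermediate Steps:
B(j, u) = 4 + u
c(t, f) = -5/3 + (5 + t)/(-1 + 2*f) (c(t, f) = -5/3 + (t + 5)/(f + (f - 1)) = -5/3 + (5 + t)/(f + (-1 + f)) = -5/3 + (5 + t)/(-1 + 2*f))
O = -58/15 (O = (2 - 5) + (20 - 10*3 + 3*(-1))/(3*(-1 + 2*3)) = -3 + (20 - 30 - 3)/(3*(-1 + 6)) = -3 + (1/3)*(-13)/5 = -3 + (1/3)*(1/5)*(-13) = -3 - 13/15 = -58/15 ≈ -3.8667)
m(o, S) = 8*S (m(o, S) = S*(4 + 4) = S*8 = 8*S)
v = -216 (v = 8*(-27) = -216)
-341*v = -341*(-216) = 73656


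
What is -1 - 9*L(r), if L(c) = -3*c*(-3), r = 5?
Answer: -406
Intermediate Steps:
L(c) = 9*c
-1 - 9*L(r) = -1 - 81*5 = -1 - 9*45 = -1 - 405 = -406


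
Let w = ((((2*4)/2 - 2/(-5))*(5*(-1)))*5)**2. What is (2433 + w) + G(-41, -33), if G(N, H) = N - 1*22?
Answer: 14470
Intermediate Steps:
G(N, H) = -22 + N (G(N, H) = N - 22 = -22 + N)
w = 12100 (w = (((8*(1/2) - 2*(-1/5))*(-5))*5)**2 = (((4 + 2/5)*(-5))*5)**2 = (((22/5)*(-5))*5)**2 = (-22*5)**2 = (-110)**2 = 12100)
(2433 + w) + G(-41, -33) = (2433 + 12100) + (-22 - 41) = 14533 - 63 = 14470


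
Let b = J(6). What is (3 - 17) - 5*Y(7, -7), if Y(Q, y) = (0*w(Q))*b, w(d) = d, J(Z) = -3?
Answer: -14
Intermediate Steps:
b = -3
Y(Q, y) = 0 (Y(Q, y) = (0*Q)*(-3) = 0*(-3) = 0)
(3 - 17) - 5*Y(7, -7) = (3 - 17) - 5*0 = -14 + 0 = -14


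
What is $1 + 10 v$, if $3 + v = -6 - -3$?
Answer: $-59$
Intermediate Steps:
$v = -6$ ($v = -3 - 3 = -6$)
$1 + 10 v = 1 + 10 \left(-6\right) = 1 - 60 = -59$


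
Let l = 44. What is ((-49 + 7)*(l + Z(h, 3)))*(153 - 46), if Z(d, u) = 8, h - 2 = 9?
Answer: -233688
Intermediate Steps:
h = 11 (h = 2 + 9 = 11)
((-49 + 7)*(l + Z(h, 3)))*(153 - 46) = ((-49 + 7)*(44 + 8))*(153 - 46) = -42*52*107 = -2184*107 = -233688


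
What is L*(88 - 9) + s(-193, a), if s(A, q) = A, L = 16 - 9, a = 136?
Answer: 360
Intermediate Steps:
L = 7
L*(88 - 9) + s(-193, a) = 7*(88 - 9) - 193 = 7*79 - 193 = 553 - 193 = 360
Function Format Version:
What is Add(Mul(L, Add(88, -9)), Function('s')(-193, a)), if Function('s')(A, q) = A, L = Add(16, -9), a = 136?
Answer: 360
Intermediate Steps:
L = 7
Add(Mul(L, Add(88, -9)), Function('s')(-193, a)) = Add(Mul(7, Add(88, -9)), -193) = Add(Mul(7, 79), -193) = Add(553, -193) = 360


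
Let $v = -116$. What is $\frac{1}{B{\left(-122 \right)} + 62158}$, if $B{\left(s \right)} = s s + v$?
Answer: $\frac{1}{76926} \approx 1.3 \cdot 10^{-5}$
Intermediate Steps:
$B{\left(s \right)} = -116 + s^{2}$ ($B{\left(s \right)} = s s - 116 = s^{2} - 116 = -116 + s^{2}$)
$\frac{1}{B{\left(-122 \right)} + 62158} = \frac{1}{\left(-116 + \left(-122\right)^{2}\right) + 62158} = \frac{1}{\left(-116 + 14884\right) + 62158} = \frac{1}{14768 + 62158} = \frac{1}{76926}$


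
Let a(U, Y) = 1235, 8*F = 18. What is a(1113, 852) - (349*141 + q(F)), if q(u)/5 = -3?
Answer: -47959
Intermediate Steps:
F = 9/4 (F = (⅛)*18 = 9/4 ≈ 2.2500)
q(u) = -15 (q(u) = 5*(-3) = -15)
a(1113, 852) - (349*141 + q(F)) = 1235 - (349*141 - 15) = 1235 - (49209 - 15) = 1235 - 1*49194 = 1235 - 49194 = -47959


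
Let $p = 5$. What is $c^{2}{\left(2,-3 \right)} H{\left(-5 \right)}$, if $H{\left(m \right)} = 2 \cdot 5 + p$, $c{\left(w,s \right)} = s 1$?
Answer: $135$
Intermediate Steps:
$c{\left(w,s \right)} = s$
$H{\left(m \right)} = 15$ ($H{\left(m \right)} = 2 \cdot 5 + 5 = 10 + 5 = 15$)
$c^{2}{\left(2,-3 \right)} H{\left(-5 \right)} = \left(-3\right)^{2} \cdot 15 = 9 \cdot 15 = 135$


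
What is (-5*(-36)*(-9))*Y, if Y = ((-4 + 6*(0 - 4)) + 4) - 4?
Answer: 45360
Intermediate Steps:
Y = -28 (Y = ((-4 + 6*(-4)) + 4) - 4 = ((-4 - 24) + 4) - 4 = (-28 + 4) - 4 = -24 - 4 = -28)
(-5*(-36)*(-9))*Y = (-5*(-36)*(-9))*(-28) = (180*(-9))*(-28) = -1620*(-28) = 45360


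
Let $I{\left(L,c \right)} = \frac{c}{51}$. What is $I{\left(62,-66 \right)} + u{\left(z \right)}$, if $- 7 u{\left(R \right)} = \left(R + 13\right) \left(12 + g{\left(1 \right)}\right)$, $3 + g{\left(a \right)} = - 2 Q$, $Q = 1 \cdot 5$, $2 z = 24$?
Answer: $\frac{271}{119} \approx 2.2773$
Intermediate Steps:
$z = 12$ ($z = \frac{1}{2} \cdot 24 = 12$)
$I{\left(L,c \right)} = \frac{c}{51}$ ($I{\left(L,c \right)} = c \frac{1}{51} = \frac{c}{51}$)
$Q = 5$
$g{\left(a \right)} = -13$ ($g{\left(a \right)} = -3 - 10 = -13$)
$u{\left(R \right)} = \frac{13}{7} + \frac{R}{7}$ ($u{\left(R \right)} = - \frac{\left(R + 13\right) \left(12 - 13\right)}{7} = - \frac{\left(13 + R\right) \left(-1\right)}{7} = - \frac{-13 - R}{7} = \frac{13}{7} + \frac{R}{7}$)
$I{\left(62,-66 \right)} + u{\left(z \right)} = \frac{1}{51} \left(-66\right) + \left(\frac{13}{7} + \frac{1}{7} \cdot 12\right) = - \frac{22}{17} + \left(\frac{13}{7} + \frac{12}{7}\right) = - \frac{22}{17} + \frac{25}{7} = \frac{271}{119}$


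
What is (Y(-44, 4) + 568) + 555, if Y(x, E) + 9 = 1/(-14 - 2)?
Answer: 17823/16 ≈ 1113.9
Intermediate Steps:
Y(x, E) = -145/16 (Y(x, E) = -9 + 1/(-14 - 2) = -9 + 1/(-16) = -9 - 1/16 = -145/16)
(Y(-44, 4) + 568) + 555 = (-145/16 + 568) + 555 = 8943/16 + 555 = 17823/16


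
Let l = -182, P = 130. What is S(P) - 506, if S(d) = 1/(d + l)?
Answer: -26313/52 ≈ -506.02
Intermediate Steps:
S(d) = 1/(-182 + d) (S(d) = 1/(d - 182) = 1/(-182 + d))
S(P) - 506 = 1/(-182 + 130) - 506 = 1/(-52) - 506 = -1/52 - 506 = -26313/52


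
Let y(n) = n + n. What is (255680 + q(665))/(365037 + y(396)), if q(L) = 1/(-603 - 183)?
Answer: 200964479/287541594 ≈ 0.69891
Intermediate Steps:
y(n) = 2*n
q(L) = -1/786 (q(L) = 1/(-786) = -1/786)
(255680 + q(665))/(365037 + y(396)) = (255680 - 1/786)/(365037 + 2*396) = 200964479/(786*(365037 + 792)) = (200964479/786)/365829 = (200964479/786)*(1/365829) = 200964479/287541594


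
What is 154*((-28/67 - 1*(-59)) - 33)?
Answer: 263956/67 ≈ 3939.6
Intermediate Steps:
154*((-28/67 - 1*(-59)) - 33) = 154*((-28*1/67 + 59) - 33) = 154*((-28/67 + 59) - 33) = 154*(3925/67 - 33) = 154*(1714/67) = 263956/67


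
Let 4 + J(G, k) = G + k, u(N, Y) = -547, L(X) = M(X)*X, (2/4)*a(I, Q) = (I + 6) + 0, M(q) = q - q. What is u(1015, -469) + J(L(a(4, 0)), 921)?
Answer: 370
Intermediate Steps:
M(q) = 0
a(I, Q) = 12 + 2*I (a(I, Q) = 2*((I + 6) + 0) = 2*((6 + I) + 0) = 2*(6 + I) = 12 + 2*I)
L(X) = 0 (L(X) = 0*X = 0)
J(G, k) = -4 + G + k (J(G, k) = -4 + (G + k) = -4 + G + k)
u(1015, -469) + J(L(a(4, 0)), 921) = -547 + (-4 + 0 + 921) = -547 + 917 = 370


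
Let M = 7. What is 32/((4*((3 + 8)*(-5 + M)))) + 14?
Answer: 158/11 ≈ 14.364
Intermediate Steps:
32/((4*((3 + 8)*(-5 + M)))) + 14 = 32/((4*((3 + 8)*(-5 + 7)))) + 14 = 32/((4*(11*2))) + 14 = 32/((4*22)) + 14 = 32/88 + 14 = 32*(1/88) + 14 = 4/11 + 14 = 158/11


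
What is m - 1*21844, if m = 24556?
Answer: 2712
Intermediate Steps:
m - 1*21844 = 24556 - 1*21844 = 24556 - 21844 = 2712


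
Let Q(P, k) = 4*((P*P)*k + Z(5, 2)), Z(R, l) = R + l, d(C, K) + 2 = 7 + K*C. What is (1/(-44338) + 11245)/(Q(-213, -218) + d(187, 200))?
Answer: -498580809/1752429965230 ≈ -0.00028451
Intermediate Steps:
d(C, K) = 5 + C*K (d(C, K) = -2 + (7 + K*C) = -2 + (7 + C*K) = 5 + C*K)
Q(P, k) = 28 + 4*k*P² (Q(P, k) = 4*((P*P)*k + (5 + 2)) = 4*(P²*k + 7) = 4*(k*P² + 7) = 4*(7 + k*P²) = 28 + 4*k*P²)
(1/(-44338) + 11245)/(Q(-213, -218) + d(187, 200)) = (1/(-44338) + 11245)/((28 + 4*(-218)*(-213)²) + (5 + 187*200)) = (-1/44338 + 11245)/((28 + 4*(-218)*45369) + (5 + 37400)) = 498580809/(44338*((28 - 39561768) + 37405)) = 498580809/(44338*(-39561740 + 37405)) = (498580809/44338)/(-39524335) = (498580809/44338)*(-1/39524335) = -498580809/1752429965230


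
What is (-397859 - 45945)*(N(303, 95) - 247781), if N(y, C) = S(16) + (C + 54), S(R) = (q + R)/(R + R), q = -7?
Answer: 879199578465/8 ≈ 1.0990e+11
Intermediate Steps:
S(R) = (-7 + R)/(2*R) (S(R) = (-7 + R)/(R + R) = (-7 + R)/((2*R)) = (-7 + R)*(1/(2*R)) = (-7 + R)/(2*R))
N(y, C) = 1737/32 + C (N(y, C) = (½)*(-7 + 16)/16 + (C + 54) = (½)*(1/16)*9 + (54 + C) = 9/32 + (54 + C) = 1737/32 + C)
(-397859 - 45945)*(N(303, 95) - 247781) = (-397859 - 45945)*((1737/32 + 95) - 247781) = -443804*(4777/32 - 247781) = -443804*(-7924215/32) = 879199578465/8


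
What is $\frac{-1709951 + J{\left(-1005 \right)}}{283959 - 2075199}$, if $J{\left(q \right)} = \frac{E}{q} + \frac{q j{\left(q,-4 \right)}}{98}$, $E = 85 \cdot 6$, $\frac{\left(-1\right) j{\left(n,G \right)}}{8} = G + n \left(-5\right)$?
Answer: $\frac{1420471553}{1960213640} \approx 0.72465$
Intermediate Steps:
$j{\left(n,G \right)} = - 8 G + 40 n$ ($j{\left(n,G \right)} = - 8 \left(G + n \left(-5\right)\right) = - 8 \left(G - 5 n\right) = - 8 G + 40 n$)
$E = 510$
$J{\left(q \right)} = \frac{510}{q} + \frac{q \left(32 + 40 q\right)}{98}$ ($J{\left(q \right)} = \frac{510}{q} + \frac{q \left(\left(-8\right) \left(-4\right) + 40 q\right)}{98} = \frac{510}{q} + q \left(32 + 40 q\right) \frac{1}{98} = \frac{510}{q} + \frac{q \left(32 + 40 q\right)}{98}$)
$\frac{-1709951 + J{\left(-1005 \right)}}{283959 - 2075199} = \frac{-1709951 + \frac{2 \left(12495 + 2 \left(-1005\right)^{2} \left(4 + 5 \left(-1005\right)\right)\right)}{49 \left(-1005\right)}}{283959 - 2075199} = \frac{-1709951 + \frac{2}{49} \left(- \frac{1}{1005}\right) \left(12495 + 2 \cdot 1010025 \left(4 - 5025\right)\right)}{-1791240} = \left(-1709951 + \frac{2}{49} \left(- \frac{1}{1005}\right) \left(12495 + 2 \cdot 1010025 \left(-5021\right)\right)\right) \left(- \frac{1}{1791240}\right) = \left(-1709951 + \frac{2}{49} \left(- \frac{1}{1005}\right) \left(12495 - 10142671050\right)\right) \left(- \frac{1}{1791240}\right) = \left(-1709951 + \frac{2}{49} \left(- \frac{1}{1005}\right) \left(-10142658555\right)\right) \left(- \frac{1}{1791240}\right) = \left(-1709951 + \frac{1352354474}{3283}\right) \left(- \frac{1}{1791240}\right) = \left(- \frac{4261414659}{3283}\right) \left(- \frac{1}{1791240}\right) = \frac{1420471553}{1960213640}$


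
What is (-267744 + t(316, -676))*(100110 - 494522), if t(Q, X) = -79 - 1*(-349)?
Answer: 105494955288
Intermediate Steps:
t(Q, X) = 270 (t(Q, X) = -79 + 349 = 270)
(-267744 + t(316, -676))*(100110 - 494522) = (-267744 + 270)*(100110 - 494522) = -267474*(-394412) = 105494955288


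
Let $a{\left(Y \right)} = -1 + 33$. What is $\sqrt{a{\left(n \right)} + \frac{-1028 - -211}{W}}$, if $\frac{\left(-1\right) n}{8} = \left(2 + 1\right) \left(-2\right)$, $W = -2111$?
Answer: $\frac{\sqrt{144326959}}{2111} \approx 5.691$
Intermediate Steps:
$n = 48$ ($n = - 8 \left(2 + 1\right) \left(-2\right) = - 8 \cdot 3 \left(-2\right) = \left(-8\right) \left(-6\right) = 48$)
$a{\left(Y \right)} = 32$
$\sqrt{a{\left(n \right)} + \frac{-1028 - -211}{W}} = \sqrt{32 + \frac{-1028 - -211}{-2111}} = \sqrt{32 + \left(-1028 + 211\right) \left(- \frac{1}{2111}\right)} = \sqrt{32 - - \frac{817}{2111}} = \sqrt{32 + \frac{817}{2111}} = \sqrt{\frac{68369}{2111}} = \frac{\sqrt{144326959}}{2111}$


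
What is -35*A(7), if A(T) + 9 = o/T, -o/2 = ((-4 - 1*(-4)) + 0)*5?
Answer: 315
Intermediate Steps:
o = 0 (o = -2*((-4 - 1*(-4)) + 0)*5 = -2*((-4 + 4) + 0)*5 = -2*(0 + 0)*5 = -0*5 = -2*0 = 0)
A(T) = -9 (A(T) = -9 + 0/T = -9 + 0 = -9)
-35*A(7) = -35*(-9) = 315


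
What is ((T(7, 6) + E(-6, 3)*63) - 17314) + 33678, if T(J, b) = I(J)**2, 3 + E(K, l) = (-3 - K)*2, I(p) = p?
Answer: 16602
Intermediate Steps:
E(K, l) = -9 - 2*K (E(K, l) = -3 + (-3 - K)*2 = -3 + (-6 - 2*K) = -9 - 2*K)
T(J, b) = J**2
((T(7, 6) + E(-6, 3)*63) - 17314) + 33678 = ((7**2 + (-9 - 2*(-6))*63) - 17314) + 33678 = ((49 + (-9 + 12)*63) - 17314) + 33678 = ((49 + 3*63) - 17314) + 33678 = ((49 + 189) - 17314) + 33678 = (238 - 17314) + 33678 = -17076 + 33678 = 16602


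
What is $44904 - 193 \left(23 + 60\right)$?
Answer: $28885$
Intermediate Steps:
$44904 - 193 \left(23 + 60\right) = 44904 - 193 \cdot 83 = 44904 - 16019 = 28885$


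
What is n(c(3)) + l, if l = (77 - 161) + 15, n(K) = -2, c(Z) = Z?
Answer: -71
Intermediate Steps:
l = -69 (l = -84 + 15 = -69)
n(c(3)) + l = -2 - 69 = -71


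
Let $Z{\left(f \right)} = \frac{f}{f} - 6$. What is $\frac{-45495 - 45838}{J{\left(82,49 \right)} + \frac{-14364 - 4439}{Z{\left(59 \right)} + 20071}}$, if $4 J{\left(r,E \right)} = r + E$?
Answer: $- \frac{3665375956}{1276717} \approx -2870.9$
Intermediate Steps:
$J{\left(r,E \right)} = \frac{E}{4} + \frac{r}{4}$ ($J{\left(r,E \right)} = \frac{r + E}{4} = \frac{E + r}{4} = \frac{E}{4} + \frac{r}{4}$)
$Z{\left(f \right)} = -5$ ($Z{\left(f \right)} = 1 - 6 = -5$)
$\frac{-45495 - 45838}{J{\left(82,49 \right)} + \frac{-14364 - 4439}{Z{\left(59 \right)} + 20071}} = \frac{-45495 - 45838}{\left(\frac{1}{4} \cdot 49 + \frac{1}{4} \cdot 82\right) + \frac{-14364 - 4439}{-5 + 20071}} = - \frac{91333}{\left(\frac{49}{4} + \frac{41}{2}\right) - \frac{18803}{20066}} = - \frac{91333}{\frac{131}{4} - \frac{18803}{20066}} = - \frac{91333}{\frac{1276717}{40132}} = \left(-91333\right) \frac{40132}{1276717} = - \frac{3665375956}{1276717}$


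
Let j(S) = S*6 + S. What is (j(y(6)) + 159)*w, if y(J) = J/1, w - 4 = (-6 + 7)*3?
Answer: 1407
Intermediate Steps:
w = 7 (w = 4 + (-6 + 7)*3 = 4 + 1*3 = 4 + 3 = 7)
y(J) = J (y(J) = J*1 = J)
j(S) = 7*S (j(S) = 6*S + S = 7*S)
(j(y(6)) + 159)*w = (7*6 + 159)*7 = (42 + 159)*7 = 201*7 = 1407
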